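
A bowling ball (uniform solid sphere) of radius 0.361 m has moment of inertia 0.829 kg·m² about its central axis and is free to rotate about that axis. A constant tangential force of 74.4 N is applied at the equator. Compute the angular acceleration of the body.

α ≈ 32.4 rad/s²

τ = F R = (74.4)(0.361) = 26.86 N·m.
Newton's second law for rotation, τ = Iα, gives α = τ/I = 26.86/0.8290 = 32.40 rad/s².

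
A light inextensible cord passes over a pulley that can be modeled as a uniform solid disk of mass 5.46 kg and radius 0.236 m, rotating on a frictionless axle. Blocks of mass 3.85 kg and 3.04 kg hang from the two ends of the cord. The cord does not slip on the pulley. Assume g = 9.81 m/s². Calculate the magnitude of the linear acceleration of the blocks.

I = ½MR² = (1/2)(5.46)(0.236)² = 0.1521 kg·m².
Heavier block: m₁g − T₁ = m₁a. Lighter block: T₂ − m₂g = m₂a.
Pulley: (T₁ − T₂)R = Iα = I(a/R), so T₁ − T₂ = (I/R²)a = (1/2)M_p a = 2.730·a.
Adding the three: (m₁ − m₂)g = (m₁ + m₂ + 2.730)a, so a = (3.85 − 3.04)(9.81)/(3.85 + 3.04 + 2.730) = 0.8260 m/s².

a ≈ 0.826 m/s²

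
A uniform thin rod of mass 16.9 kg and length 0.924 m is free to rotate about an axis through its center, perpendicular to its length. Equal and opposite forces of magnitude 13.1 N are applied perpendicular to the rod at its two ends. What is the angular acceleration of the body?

α ≈ 10.1 rad/s²

I = (1/12)ML² = (1/12)(16.9)(0.924)² = 1.202 kg·m².
The couple gives τ = F·(L/2) + F·(L/2) = F L = (13.1)(0.924) = 12.10 N·m.
Newton's second law for rotation, τ = Iα, gives α = τ/I = 12.10/1.202 = 10.07 rad/s².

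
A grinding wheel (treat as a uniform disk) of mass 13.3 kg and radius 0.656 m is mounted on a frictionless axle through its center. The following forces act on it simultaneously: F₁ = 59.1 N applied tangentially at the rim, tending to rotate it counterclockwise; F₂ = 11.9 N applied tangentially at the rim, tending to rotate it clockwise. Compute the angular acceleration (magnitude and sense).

α ≈ 10.8 rad/s², counterclockwise

I = ½MR² = (1/2)(13.3)(0.656)² = 2.862 kg·m².
Taking counterclockwise as positive: τ₁ = +(59.1)(0.656) = +38.77 N·m; τ₂ = −(11.9)(0.656) = −7.806 N·m.
Net torque τ = 30.96 N·m.
α = τ/I = 30.96/2.862 = 10.82 rad/s².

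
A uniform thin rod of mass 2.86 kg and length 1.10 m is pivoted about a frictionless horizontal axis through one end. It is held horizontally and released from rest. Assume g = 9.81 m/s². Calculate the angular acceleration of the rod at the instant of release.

α ≈ 13.4 rad/s²

About the pivot, I = (1/3)ML² = (1/3)(2.86)(1.10)² = 1.154 kg·m².
The weight acts at the center, a distance L/2 = 0.5500 m from the pivot; τ = Mg(L/2) = 15.43 N·m.
α = τ/I = 15.43/1.154 = 13.38 rad/s².
(Equivalently α = (3g/(2L)) = 13.38 rad/s².)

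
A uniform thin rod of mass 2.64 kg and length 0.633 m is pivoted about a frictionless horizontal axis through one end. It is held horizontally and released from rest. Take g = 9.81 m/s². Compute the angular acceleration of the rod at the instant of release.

About the pivot, I = (1/3)ML² = (1/3)(2.64)(0.633)² = 0.3526 kg·m².
The weight acts at the center, a distance L/2 = 0.3165 m from the pivot; τ = Mg(L/2) = 8.197 N·m.
α = τ/I = 8.197/0.3526 = 23.25 rad/s².
(Equivalently α = (3g/(2L)) = 23.25 rad/s².)

α ≈ 23.2 rad/s²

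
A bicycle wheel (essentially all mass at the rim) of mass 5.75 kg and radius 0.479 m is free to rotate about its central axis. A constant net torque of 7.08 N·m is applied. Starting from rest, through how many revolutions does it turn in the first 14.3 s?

I = MR² = (5.75)(0.479)² = 1.319 kg·m².
α = τ/I = 7.08/1.319 = 5.367 rad/s².
θ = ½αt² = ½(5.367)(14.3)² = 548.7 rad.
Revolutions = θ/(2π) = 87.33.

≈ 87.3 revolutions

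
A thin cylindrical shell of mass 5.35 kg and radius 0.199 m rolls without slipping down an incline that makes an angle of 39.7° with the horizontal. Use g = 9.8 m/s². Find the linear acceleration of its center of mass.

a ≈ 3.13 m/s²

Translation along the incline: Mg sinθ − f = Ma.
Rotation about the center: fR = Iα with I = MR². No-slip gives a = αR, so f = (I/R²)a = M a.
Substituting: Mg sinθ = (1 + 1.000)Ma, so a = g sinθ/(1 + 1.000) = (9.8) sin 39.7° / 2.000 = 3.130 m/s².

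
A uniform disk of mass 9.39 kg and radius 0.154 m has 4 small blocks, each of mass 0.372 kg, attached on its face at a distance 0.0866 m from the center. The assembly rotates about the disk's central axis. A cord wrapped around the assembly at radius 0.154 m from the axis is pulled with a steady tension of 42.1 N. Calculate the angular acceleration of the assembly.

α ≈ 52.9 rad/s²

I_disk = ½MR² = ½(9.39)(0.154)² = 0.1113 kg·m².
I_blocks = 4·m·r² = 4(0.372)(0.0866)² = 0.01116 kg·m².
Total I = 0.1225 kg·m².
τ = F r = (42.1)(0.154) = 6.483 N·m.
α = τ/I = 6.483/0.1225 = 52.92 rad/s².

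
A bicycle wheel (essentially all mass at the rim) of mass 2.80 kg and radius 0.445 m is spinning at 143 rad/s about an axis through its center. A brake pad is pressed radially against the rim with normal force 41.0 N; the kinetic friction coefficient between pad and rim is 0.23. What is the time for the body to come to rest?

t ≈ 18.9 s

I = MR² = (2.80)(0.445)² = 0.5545 kg·m².
Friction force f = μN = (0.23)(41.0) = 9.430 N at the rim; torque magnitude τ = fR = 4.196 N·m, opposing ω.
|α| = τ/I = 4.196/0.5545 = 7.568 rad/s² (deceleration).
0 = ω₀ − |α|t ⇒ t = ω₀/|α| = 143/7.568 = 18.89 s.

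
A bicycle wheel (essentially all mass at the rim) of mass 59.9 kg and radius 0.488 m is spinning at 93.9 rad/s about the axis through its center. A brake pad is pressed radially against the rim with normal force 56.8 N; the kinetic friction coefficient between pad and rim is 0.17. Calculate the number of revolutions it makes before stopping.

≈ 2120 revolutions

I = MR² = (59.9)(0.488)² = 14.26 kg·m².
Friction force f = μN = (0.17)(56.8) = 9.656 N at the rim; torque magnitude τ = fR = 4.712 N·m, opposing ω.
|α| = τ/I = 4.712/14.26 = 0.3303 rad/s² (deceleration).
ω² = ω₀² − 2|α|θ with ω = 0 ⇒ θ = ω₀²/(2|α|) = 13350 rad = 2124 rev.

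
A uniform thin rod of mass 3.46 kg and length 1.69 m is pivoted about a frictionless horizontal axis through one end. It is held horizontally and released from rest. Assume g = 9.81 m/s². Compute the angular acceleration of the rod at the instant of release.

About the pivot, I = (1/3)ML² = (1/3)(3.46)(1.69)² = 3.294 kg·m².
The weight acts at the center, a distance L/2 = 0.8450 m from the pivot; τ = Mg(L/2) = 28.68 N·m.
α = τ/I = 28.68/3.294 = 8.707 rad/s².

α ≈ 8.71 rad/s²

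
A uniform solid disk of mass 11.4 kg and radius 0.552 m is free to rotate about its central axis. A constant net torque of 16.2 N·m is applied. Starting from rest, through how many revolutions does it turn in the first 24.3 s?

≈ 438 revolutions

I = ½MR² = (1/2)(11.4)(0.552)² = 1.737 kg·m².
α = τ/I = 16.2/1.737 = 9.327 rad/s².
θ = ½αt² = ½(9.327)(24.3)² = 2754 rad.
Revolutions = θ/(2π) = 438.3.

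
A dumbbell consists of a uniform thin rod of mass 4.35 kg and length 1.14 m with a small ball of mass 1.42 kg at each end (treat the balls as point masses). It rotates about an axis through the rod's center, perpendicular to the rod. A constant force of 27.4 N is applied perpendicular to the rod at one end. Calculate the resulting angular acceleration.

α ≈ 11.2 rad/s²

I_rod = (1/12)ML² = (1/12)(4.35)(1.14)² = 0.4711 kg·m².
I_balls = 2·m·(L/2)² = 2(1.42)(0.5700)² = 0.9227 kg·m².
Total I = 1.394 kg·m².
τ = F·(L/2) = (27.4)(0.570) = 15.62 N·m.
α = τ/I = 15.62/1.394 = 11.21 rad/s².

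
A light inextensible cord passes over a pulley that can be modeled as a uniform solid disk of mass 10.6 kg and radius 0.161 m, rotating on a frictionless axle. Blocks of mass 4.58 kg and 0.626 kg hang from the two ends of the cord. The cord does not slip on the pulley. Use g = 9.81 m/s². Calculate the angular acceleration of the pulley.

I = ½MR² = (1/2)(10.6)(0.161)² = 0.1374 kg·m².
Heavier block: m₁g − T₁ = m₁a. Lighter block: T₂ − m₂g = m₂a.
Pulley: (T₁ − T₂)R = Iα = I(a/R), so T₁ − T₂ = (I/R²)a = (1/2)M_p a = 5.300·a.
Adding the three: (m₁ − m₂)g = (m₁ + m₂ + 5.300)a, so a = (4.58 − 0.626)(9.81)/(4.58 + 0.626 + 5.300) = 3.692 m/s².
α = a/R = 3.692/0.161 = 22.93 rad/s².

α ≈ 22.9 rad/s²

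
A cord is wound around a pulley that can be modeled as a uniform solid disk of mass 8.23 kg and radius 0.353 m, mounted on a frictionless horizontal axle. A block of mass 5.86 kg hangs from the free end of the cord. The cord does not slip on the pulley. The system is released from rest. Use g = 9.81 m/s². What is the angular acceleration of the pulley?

I = ½MR² = (1/2)(8.23)(0.353)² = 0.5128 kg·m².
Block: mg − T = ma. Pulley: TR = Iα. No-slip: a = αR, so T = (I/R²)a = 4.115·a.
Then mg = (m + 4.115)a, so a = (5.86)(9.81)/(5.86 + 4.115) = 5.763 m/s².
α = a/R = 5.763/0.353 = 16.33 rad/s².

α ≈ 16.3 rad/s²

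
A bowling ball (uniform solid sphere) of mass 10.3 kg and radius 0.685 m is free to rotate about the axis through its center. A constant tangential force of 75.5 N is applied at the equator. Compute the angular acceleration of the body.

I = (2/5)MR² = (2/5)(10.3)(0.685)² = 1.933 kg·m².
τ = F R = (75.5)(0.685) = 51.72 N·m.
From τ = Iα: α = 51.72/1.933 = 26.75 rad/s².

α ≈ 26.8 rad/s²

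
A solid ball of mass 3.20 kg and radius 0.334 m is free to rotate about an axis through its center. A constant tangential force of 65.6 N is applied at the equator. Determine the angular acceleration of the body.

I = (2/5)MR² = (2/5)(3.20)(0.334)² = 0.1428 kg·m².
τ = F R = (65.6)(0.334) = 21.91 N·m.
Newton's second law for rotation, τ = Iα, gives α = τ/I = 21.91/0.1428 = 153.4 rad/s².

α ≈ 153 rad/s²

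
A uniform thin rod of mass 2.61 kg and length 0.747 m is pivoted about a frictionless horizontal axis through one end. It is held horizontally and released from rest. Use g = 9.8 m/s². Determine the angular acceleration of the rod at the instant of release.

α ≈ 19.7 rad/s²

About the pivot, I = (1/3)ML² = (1/3)(2.61)(0.747)² = 0.4855 kg·m².
The weight acts at the center, a distance L/2 = 0.3735 m from the pivot; τ = Mg(L/2) = 9.553 N·m.
α = τ/I = 9.553/0.4855 = 19.68 rad/s².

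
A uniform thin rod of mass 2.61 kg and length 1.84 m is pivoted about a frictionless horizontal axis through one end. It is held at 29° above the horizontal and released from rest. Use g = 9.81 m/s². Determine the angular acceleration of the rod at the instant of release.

α ≈ 6.99 rad/s²

About the pivot, I = (1/3)ML² = (1/3)(2.61)(1.84)² = 2.945 kg·m².
The weight acts at the center, a distance L/2 = 0.9200 m from the pivot; τ = Mg(L/2) cos 29° = 20.60 N·m.
α = τ/I = 20.60/2.945 = 6.995 rad/s².
(Equivalently α = (3g/(2L)) cos 29° = 6.995 rad/s².)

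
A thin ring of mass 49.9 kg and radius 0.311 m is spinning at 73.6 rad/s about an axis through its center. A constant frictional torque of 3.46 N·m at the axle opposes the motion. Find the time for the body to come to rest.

t ≈ 103 s

I = MR² = (49.9)(0.311)² = 4.826 kg·m².
The net torque has magnitude 3.46 N·m, opposing ω.
|α| = τ/I = 3.460/4.826 = 0.7169 rad/s² (deceleration).
0 = ω₀ − |α|t ⇒ t = ω₀/|α| = 73.6/0.7169 = 102.7 s.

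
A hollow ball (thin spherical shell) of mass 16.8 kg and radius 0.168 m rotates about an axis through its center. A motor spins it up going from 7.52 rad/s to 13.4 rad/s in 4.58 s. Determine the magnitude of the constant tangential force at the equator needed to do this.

I = (2/3)MR² = (2/3)(16.8)(0.168)² = 0.3161 kg·m².
α = Δω/Δt = (13.4 − 7.52)/4.58 = 1.284 rad/s².
The required torque is τ = Iα = (0.3161)(1.284) = 0.4058 N·m.
A tangential force at the equator gives τ = FR, so F = τ/R = 0.4058/0.168 = 2.416 N.

F ≈ 2.42 N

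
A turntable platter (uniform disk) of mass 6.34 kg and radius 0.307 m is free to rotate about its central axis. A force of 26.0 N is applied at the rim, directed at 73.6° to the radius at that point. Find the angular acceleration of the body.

I = ½MR² = (1/2)(6.34)(0.307)² = 0.2988 kg·m².
Only the tangential component produces torque: τ = F R sinθ = (26.0)(0.307) sin 73.6° = 7.657 N·m.
From τ = Iα: α = 7.657/0.2988 = 25.63 rad/s².

α ≈ 25.6 rad/s²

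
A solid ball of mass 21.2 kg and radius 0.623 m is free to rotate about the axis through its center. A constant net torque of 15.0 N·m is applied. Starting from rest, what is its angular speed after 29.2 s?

I = (2/5)MR² = (2/5)(21.2)(0.623)² = 3.291 kg·m².
α = τ/I = 15.0/3.291 = 4.557 rad/s².
ω = ω₀ + αt = 0 + (4.557)(29.2) = 133.1 rad/s.

ω ≈ 133 rad/s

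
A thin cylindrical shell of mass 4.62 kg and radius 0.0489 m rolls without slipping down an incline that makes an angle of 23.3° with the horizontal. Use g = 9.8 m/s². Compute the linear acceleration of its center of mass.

a ≈ 1.94 m/s²

Translation along the incline: Mg sinθ − f = Ma.
Rotation about the center: fR = Iα with I = MR². No-slip gives a = αR, so f = (I/R²)a = M a.
Substituting: Mg sinθ = (1 + 1.000)Ma, so a = g sinθ/(1 + 1.000) = (9.8) sin 23.3° / 2.000 = 1.938 m/s².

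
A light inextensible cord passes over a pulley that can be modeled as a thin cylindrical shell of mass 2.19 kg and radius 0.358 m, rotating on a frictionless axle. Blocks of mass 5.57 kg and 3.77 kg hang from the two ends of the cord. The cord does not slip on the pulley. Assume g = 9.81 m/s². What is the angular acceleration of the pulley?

α ≈ 4.28 rad/s²

I = MR² = (2.19)(0.358)² = 0.2807 kg·m².
Heavier block: m₁g − T₁ = m₁a. Lighter block: T₂ − m₂g = m₂a.
Pulley: (T₁ − T₂)R = Iα = I(a/R), so T₁ − T₂ = (I/R²)a = 1·M_p a = 2.190·a.
Adding the three: (m₁ − m₂)g = (m₁ + m₂ + 2.190)a, so a = (5.57 − 3.77)(9.81)/(5.57 + 3.77 + 2.190) = 1.531 m/s².
α = a/R = 1.531/0.358 = 4.278 rad/s².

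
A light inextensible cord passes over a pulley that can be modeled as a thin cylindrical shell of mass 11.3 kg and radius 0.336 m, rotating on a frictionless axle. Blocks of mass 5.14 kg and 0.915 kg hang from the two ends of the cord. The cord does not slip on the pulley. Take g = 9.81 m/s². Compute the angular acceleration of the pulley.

I = MR² = (11.3)(0.336)² = 1.276 kg·m².
Heavier block: m₁g − T₁ = m₁a. Lighter block: T₂ − m₂g = m₂a.
Pulley: (T₁ − T₂)R = Iα = I(a/R), so T₁ − T₂ = (I/R²)a = 1·M_p a = 11.30·a.
Adding the three: (m₁ − m₂)g = (m₁ + m₂ + 11.30)a, so a = (5.14 − 0.915)(9.81)/(5.14 + 0.915 + 11.30) = 2.388 m/s².
α = a/R = 2.388/0.336 = 7.108 rad/s².

α ≈ 7.11 rad/s²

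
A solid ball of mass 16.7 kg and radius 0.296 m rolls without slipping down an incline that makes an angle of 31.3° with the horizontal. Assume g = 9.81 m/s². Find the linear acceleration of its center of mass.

a ≈ 3.64 m/s²

Translation along the incline: Mg sinθ − f = Ma.
Rotation about the center: fR = Iα with I = (2/5)MR². No-slip gives a = αR, so f = (I/R²)a = (2/5)M a.
Substituting: Mg sinθ = (1 + 0.4000)Ma, so a = g sinθ/(1 + 0.4000) = (9.81) sin 31.3° / 1.400 = 3.640 m/s².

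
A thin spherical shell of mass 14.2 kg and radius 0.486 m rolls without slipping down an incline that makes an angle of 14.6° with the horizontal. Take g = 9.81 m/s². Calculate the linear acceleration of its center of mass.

a ≈ 1.48 m/s²

Translation along the incline: Mg sinθ − f = Ma.
Rotation about the center: fR = Iα with I = (2/3)MR². No-slip gives a = αR, so f = (I/R²)a = (2/3)M a.
Substituting: Mg sinθ = (1 + 0.6667)Ma, so a = g sinθ/(1 + 0.6667) = (9.81) sin 14.6° / 1.667 = 1.484 m/s².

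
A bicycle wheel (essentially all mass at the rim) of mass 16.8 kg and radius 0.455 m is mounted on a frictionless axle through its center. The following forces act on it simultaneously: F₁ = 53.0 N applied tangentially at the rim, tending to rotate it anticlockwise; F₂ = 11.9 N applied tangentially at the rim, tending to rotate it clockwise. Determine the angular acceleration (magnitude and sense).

I = MR² = (16.8)(0.455)² = 3.478 kg·m².
Taking anticlockwise as positive: τ₁ = +(53.0)(0.455) = +24.12 N·m; τ₂ = −(11.9)(0.455) = −5.415 N·m.
Net torque τ = 18.70 N·m.
α = τ/I = 18.70/3.478 = 5.377 rad/s².

α ≈ 5.38 rad/s², anticlockwise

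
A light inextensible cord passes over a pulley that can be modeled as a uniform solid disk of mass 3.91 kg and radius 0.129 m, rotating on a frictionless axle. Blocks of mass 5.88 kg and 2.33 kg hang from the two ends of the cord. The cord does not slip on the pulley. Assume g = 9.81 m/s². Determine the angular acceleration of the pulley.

I = ½MR² = (1/2)(3.91)(0.129)² = 0.03253 kg·m².
Heavier block: m₁g − T₁ = m₁a. Lighter block: T₂ − m₂g = m₂a.
Pulley: (T₁ − T₂)R = Iα = I(a/R), so T₁ − T₂ = (I/R²)a = (1/2)M_p a = 1.955·a.
Adding the three: (m₁ − m₂)g = (m₁ + m₂ + 1.955)a, so a = (5.88 − 2.33)(9.81)/(5.88 + 2.33 + 1.955) = 3.426 m/s².
α = a/R = 3.426/0.129 = 26.56 rad/s².

α ≈ 26.6 rad/s²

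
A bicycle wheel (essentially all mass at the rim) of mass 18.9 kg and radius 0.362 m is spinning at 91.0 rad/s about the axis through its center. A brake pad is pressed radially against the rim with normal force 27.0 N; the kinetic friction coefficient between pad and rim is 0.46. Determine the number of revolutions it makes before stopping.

≈ 363 revolutions

I = MR² = (18.9)(0.362)² = 2.477 kg·m².
Friction force f = μN = (0.46)(27.0) = 12.42 N at the rim; torque magnitude τ = fR = 4.496 N·m, opposing ω.
|α| = τ/I = 4.496/2.477 = 1.815 rad/s² (deceleration).
ω² = ω₀² − 2|α|θ with ω = 0 ⇒ θ = ω₀²/(2|α|) = 2281 rad = 363.0 rev.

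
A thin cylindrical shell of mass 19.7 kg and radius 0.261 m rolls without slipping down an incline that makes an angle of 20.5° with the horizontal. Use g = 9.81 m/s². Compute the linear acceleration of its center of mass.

a ≈ 1.72 m/s²

Translation along the incline: Mg sinθ − f = Ma.
Rotation about the center: fR = Iα with I = MR². No-slip gives a = αR, so f = (I/R²)a = M a.
Substituting: Mg sinθ = (1 + 1.000)Ma, so a = g sinθ/(1 + 1.000) = (9.81) sin 20.5° / 2.000 = 1.718 m/s².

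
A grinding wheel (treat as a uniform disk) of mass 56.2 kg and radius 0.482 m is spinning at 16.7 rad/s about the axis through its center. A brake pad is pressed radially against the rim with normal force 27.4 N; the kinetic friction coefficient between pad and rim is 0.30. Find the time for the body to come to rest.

I = ½MR² = (1/2)(56.2)(0.482)² = 6.528 kg·m².
Friction force f = μN = (0.30)(27.4) = 8.220 N at the rim; torque magnitude τ = fR = 3.962 N·m, opposing ω.
|α| = τ/I = 3.962/6.528 = 0.6069 rad/s² (deceleration).
0 = ω₀ − |α|t ⇒ t = ω₀/|α| = 16.7/0.6069 = 27.52 s.

t ≈ 27.5 s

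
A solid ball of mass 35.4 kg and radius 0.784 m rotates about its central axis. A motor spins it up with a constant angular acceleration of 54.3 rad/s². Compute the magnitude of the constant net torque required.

τ ≈ 473 N·m

I = (2/5)MR² = (2/5)(35.4)(0.784)² = 8.704 kg·m².
τ = Iα = (8.704)(54.30) = 472.6 N·m.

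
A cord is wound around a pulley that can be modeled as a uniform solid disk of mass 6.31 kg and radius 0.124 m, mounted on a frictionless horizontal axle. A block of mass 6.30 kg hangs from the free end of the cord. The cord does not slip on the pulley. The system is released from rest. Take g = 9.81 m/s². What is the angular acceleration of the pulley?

I = ½MR² = (1/2)(6.31)(0.124)² = 0.04851 kg·m².
Block: mg − T = ma. Pulley: TR = Iα. No-slip: a = αR, so T = (I/R²)a = 3.155·a.
Then mg = (m + 3.155)a, so a = (6.30)(9.81)/(6.30 + 3.155) = 6.537 m/s².
α = a/R = 6.537/0.124 = 52.71 rad/s².

α ≈ 52.7 rad/s²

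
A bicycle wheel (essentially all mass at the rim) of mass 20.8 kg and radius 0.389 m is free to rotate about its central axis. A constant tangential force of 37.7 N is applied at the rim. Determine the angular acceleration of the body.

I = MR² = (20.8)(0.389)² = 3.147 kg·m².
τ = F R = (37.7)(0.389) = 14.67 N·m.
Newton's second law for rotation, τ = Iα, gives α = τ/I = 14.67/3.147 = 4.659 rad/s².

α ≈ 4.66 rad/s²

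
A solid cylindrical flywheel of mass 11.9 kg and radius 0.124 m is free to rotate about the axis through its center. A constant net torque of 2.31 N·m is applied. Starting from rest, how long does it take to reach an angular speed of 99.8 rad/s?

I = ½MR² = (1/2)(11.9)(0.124)² = 0.09149 kg·m².
α = τ/I = 2.31/0.09149 = 25.25 rad/s².
ω = αt ⇒ t = ω/α = 99.8/25.25 = 3.953 s.

t ≈ 3.95 s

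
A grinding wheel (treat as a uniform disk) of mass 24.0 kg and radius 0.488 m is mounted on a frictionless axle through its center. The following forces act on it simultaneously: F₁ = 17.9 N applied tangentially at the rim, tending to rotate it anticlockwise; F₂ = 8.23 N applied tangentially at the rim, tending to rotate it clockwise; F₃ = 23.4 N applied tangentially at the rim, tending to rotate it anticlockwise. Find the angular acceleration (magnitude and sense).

I = ½MR² = (1/2)(24.0)(0.488)² = 2.858 kg·m².
Taking anticlockwise as positive: τ₁ = +(17.9)(0.488) = +8.735 N·m; τ₂ = −(8.23)(0.488) = −4.016 N·m; τ₃ = +(23.4)(0.488) = +11.42 N·m.
Net torque τ = 16.14 N·m.
α = τ/I = 16.14/2.858 = 5.647 rad/s².

α ≈ 5.65 rad/s², anticlockwise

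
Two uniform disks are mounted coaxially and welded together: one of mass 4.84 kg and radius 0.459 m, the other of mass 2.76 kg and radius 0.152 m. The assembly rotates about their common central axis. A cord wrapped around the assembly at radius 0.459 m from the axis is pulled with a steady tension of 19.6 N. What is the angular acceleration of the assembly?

I = ½M₁R₁² + ½M₂R₂² = ½(4.84)(0.459)² + ½(2.76)(0.152)² = 0.5417 kg·m².
τ = F r = (19.6)(0.459) = 8.996 N·m.
α = τ/I = 8.996/0.5417 = 16.61 rad/s².

α ≈ 16.6 rad/s²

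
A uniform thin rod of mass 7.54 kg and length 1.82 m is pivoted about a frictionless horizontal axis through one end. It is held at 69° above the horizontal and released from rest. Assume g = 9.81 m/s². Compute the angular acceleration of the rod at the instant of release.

About the pivot, I = (1/3)ML² = (1/3)(7.54)(1.82)² = 8.325 kg·m².
The weight acts at the center, a distance L/2 = 0.9100 m from the pivot; τ = Mg(L/2) cos 69° = 24.12 N·m.
α = τ/I = 24.12/8.325 = 2.897 rad/s².
(Equivalently α = (3g/(2L)) cos 69° = 2.897 rad/s².)

α ≈ 2.90 rad/s²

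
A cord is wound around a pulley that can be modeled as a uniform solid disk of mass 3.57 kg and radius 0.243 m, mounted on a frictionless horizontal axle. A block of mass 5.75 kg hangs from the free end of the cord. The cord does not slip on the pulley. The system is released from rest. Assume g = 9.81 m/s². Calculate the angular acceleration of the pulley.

α ≈ 30.8 rad/s²

I = ½MR² = (1/2)(3.57)(0.243)² = 0.1054 kg·m².
Block: mg − T = ma. Pulley: TR = Iα. No-slip: a = αR, so T = (I/R²)a = 1.785·a.
Then mg = (m + 1.785)a, so a = (5.75)(9.81)/(5.75 + 1.785) = 7.486 m/s².
α = a/R = 7.486/0.243 = 30.81 rad/s².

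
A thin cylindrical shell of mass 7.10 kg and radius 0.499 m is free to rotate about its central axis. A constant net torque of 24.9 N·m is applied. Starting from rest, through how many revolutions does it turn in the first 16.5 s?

≈ 305 revolutions

I = MR² = (7.10)(0.499)² = 1.768 kg·m².
α = τ/I = 24.9/1.768 = 14.08 rad/s².
θ = ½αt² = ½(14.08)(16.5)² = 1917 rad.
Revolutions = θ/(2π) = 305.1.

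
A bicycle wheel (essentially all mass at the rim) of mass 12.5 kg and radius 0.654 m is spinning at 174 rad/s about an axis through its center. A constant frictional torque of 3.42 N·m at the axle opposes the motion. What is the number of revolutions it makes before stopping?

≈ 3770 revolutions

I = MR² = (12.5)(0.654)² = 5.346 kg·m².
The net torque has magnitude 3.42 N·m, opposing ω.
|α| = τ/I = 3.420/5.346 = 0.6397 rad/s² (deceleration).
ω² = ω₀² − 2|α|θ with ω = 0 ⇒ θ = ω₀²/(2|α|) = 23670 rad = 3766 rev.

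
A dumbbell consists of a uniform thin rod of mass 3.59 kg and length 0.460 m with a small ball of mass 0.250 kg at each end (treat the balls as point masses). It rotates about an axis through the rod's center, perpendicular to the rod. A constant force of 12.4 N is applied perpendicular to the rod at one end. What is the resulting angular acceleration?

α ≈ 31.8 rad/s²

I_rod = (1/12)ML² = (1/12)(3.59)(0.460)² = 0.06330 kg·m².
I_balls = 2·m·(L/2)² = 2(0.250)(0.2300)² = 0.02645 kg·m².
Total I = 0.08975 kg·m².
τ = F·(L/2) = (12.4)(0.230) = 2.852 N·m.
α = τ/I = 2.852/0.08975 = 31.78 rad/s².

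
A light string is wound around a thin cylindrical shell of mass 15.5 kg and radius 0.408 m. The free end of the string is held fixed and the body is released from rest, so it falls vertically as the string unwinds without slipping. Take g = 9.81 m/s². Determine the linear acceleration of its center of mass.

Translation: Mg − T = Ma. Rotation about the center: TR = Iα with I = MR².
With a = αR: T = (I/R²)a = M a, so Mg = (1 + 1.000)Ma.
a = g/(1 + 1.000) = 9.81/2.000 = 4.905 m/s².

a ≈ 4.91 m/s²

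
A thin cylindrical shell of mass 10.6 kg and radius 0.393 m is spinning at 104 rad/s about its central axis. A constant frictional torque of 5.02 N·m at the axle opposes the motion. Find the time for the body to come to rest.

t ≈ 33.9 s

I = MR² = (10.6)(0.393)² = 1.637 kg·m².
The net torque has magnitude 5.02 N·m, opposing ω.
|α| = τ/I = 5.020/1.637 = 3.066 rad/s² (deceleration).
0 = ω₀ − |α|t ⇒ t = ω₀/|α| = 104/3.066 = 33.92 s.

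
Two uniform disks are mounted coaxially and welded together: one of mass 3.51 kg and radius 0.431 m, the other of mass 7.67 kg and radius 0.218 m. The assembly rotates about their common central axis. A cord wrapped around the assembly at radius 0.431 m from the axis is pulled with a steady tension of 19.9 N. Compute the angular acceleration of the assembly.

I = ½M₁R₁² + ½M₂R₂² = ½(3.51)(0.431)² + ½(7.67)(0.218)² = 0.5083 kg·m².
τ = F r = (19.9)(0.431) = 8.577 N·m.
α = τ/I = 8.577/0.5083 = 16.87 rad/s².

α ≈ 16.9 rad/s²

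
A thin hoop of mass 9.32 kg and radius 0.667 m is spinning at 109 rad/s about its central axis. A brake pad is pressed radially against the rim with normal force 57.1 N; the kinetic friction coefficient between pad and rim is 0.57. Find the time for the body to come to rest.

I = MR² = (9.32)(0.667)² = 4.146 kg·m².
Friction force f = μN = (0.57)(57.1) = 32.55 N at the rim; torque magnitude τ = fR = 21.71 N·m, opposing ω.
|α| = τ/I = 21.71/4.146 = 5.236 rad/s² (deceleration).
0 = ω₀ − |α|t ⇒ t = ω₀/|α| = 109/5.236 = 20.82 s.

t ≈ 20.8 s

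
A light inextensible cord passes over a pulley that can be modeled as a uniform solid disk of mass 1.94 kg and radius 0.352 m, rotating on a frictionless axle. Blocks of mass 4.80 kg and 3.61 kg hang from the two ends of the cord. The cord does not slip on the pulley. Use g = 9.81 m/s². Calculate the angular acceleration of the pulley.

α ≈ 3.54 rad/s²

I = ½MR² = (1/2)(1.94)(0.352)² = 0.1202 kg·m².
Heavier block: m₁g − T₁ = m₁a. Lighter block: T₂ − m₂g = m₂a.
Pulley: (T₁ − T₂)R = Iα = I(a/R), so T₁ − T₂ = (I/R²)a = (1/2)M_p a = 0.9700·a.
Adding the three: (m₁ − m₂)g = (m₁ + m₂ + 0.9700)a, so a = (4.80 − 3.61)(9.81)/(4.80 + 3.61 + 0.9700) = 1.245 m/s².
α = a/R = 1.245/0.352 = 3.536 rad/s².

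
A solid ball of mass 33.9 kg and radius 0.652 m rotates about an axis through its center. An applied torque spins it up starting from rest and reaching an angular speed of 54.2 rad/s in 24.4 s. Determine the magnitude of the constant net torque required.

τ ≈ 12.8 N·m

I = (2/5)MR² = (2/5)(33.9)(0.652)² = 5.764 kg·m².
α = Δω/Δt = (54.2 − 0)/24.4 = 2.221 rad/s².
τ = Iα = (5.764)(2.221) = 12.80 N·m.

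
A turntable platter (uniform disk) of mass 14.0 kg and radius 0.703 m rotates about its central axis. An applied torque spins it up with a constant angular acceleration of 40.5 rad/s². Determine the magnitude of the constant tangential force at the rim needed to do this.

I = ½MR² = (1/2)(14.0)(0.703)² = 3.459 kg·m².
The required torque is τ = Iα = (3.459)(40.50) = 140.1 N·m.
A tangential force at the rim gives τ = FR, so F = τ/R = 140.1/0.703 = 199.3 N.

F ≈ 199 N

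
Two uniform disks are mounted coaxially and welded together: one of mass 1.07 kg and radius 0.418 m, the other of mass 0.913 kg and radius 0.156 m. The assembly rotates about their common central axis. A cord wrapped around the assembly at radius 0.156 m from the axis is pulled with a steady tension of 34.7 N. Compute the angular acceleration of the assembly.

I = ½M₁R₁² + ½M₂R₂² = ½(1.07)(0.418)² + ½(0.913)(0.156)² = 0.1046 kg·m².
τ = F r = (34.7)(0.156) = 5.413 N·m.
α = τ/I = 5.413/0.1046 = 51.76 rad/s².

α ≈ 51.8 rad/s²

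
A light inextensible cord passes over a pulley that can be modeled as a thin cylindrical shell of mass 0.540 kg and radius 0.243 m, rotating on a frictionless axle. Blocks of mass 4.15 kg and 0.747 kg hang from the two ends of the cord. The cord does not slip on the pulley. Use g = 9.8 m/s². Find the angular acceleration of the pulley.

I = MR² = (0.540)(0.243)² = 0.03189 kg·m².
Heavier block: m₁g − T₁ = m₁a. Lighter block: T₂ − m₂g = m₂a.
Pulley: (T₁ − T₂)R = Iα = I(a/R), so T₁ − T₂ = (I/R²)a = 1·M_p a = 0.5400·a.
Adding the three: (m₁ − m₂)g = (m₁ + m₂ + 0.5400)a, so a = (4.15 − 0.747)(9.8)/(4.15 + 0.747 + 0.5400) = 6.134 m/s².
α = a/R = 6.134/0.243 = 25.24 rad/s².

α ≈ 25.2 rad/s²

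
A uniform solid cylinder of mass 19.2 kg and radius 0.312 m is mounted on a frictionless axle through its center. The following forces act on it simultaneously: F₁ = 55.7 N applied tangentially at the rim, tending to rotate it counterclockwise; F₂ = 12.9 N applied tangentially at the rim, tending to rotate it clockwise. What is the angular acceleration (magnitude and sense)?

I = ½MR² = (1/2)(19.2)(0.312)² = 0.9345 kg·m².
Taking counterclockwise as positive: τ₁ = +(55.7)(0.312) = +17.38 N·m; τ₂ = −(12.9)(0.312) = −4.025 N·m.
Net torque τ = 13.35 N·m.
α = τ/I = 13.35/0.9345 = 14.29 rad/s².

α ≈ 14.3 rad/s², counterclockwise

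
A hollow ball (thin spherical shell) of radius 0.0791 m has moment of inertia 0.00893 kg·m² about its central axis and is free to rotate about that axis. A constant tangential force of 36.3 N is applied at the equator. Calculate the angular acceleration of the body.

α ≈ 322 rad/s²

τ = F R = (36.3)(0.0791) = 2.871 N·m.
Newton's second law for rotation, τ = Iα, gives α = τ/I = 2.871/0.008930 = 321.5 rad/s².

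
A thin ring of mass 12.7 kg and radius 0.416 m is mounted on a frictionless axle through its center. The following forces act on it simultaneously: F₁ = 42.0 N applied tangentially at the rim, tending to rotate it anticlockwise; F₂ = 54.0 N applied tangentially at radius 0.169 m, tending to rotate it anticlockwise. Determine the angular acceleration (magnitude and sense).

I = MR² = (12.7)(0.416)² = 2.198 kg·m².
Taking anticlockwise as positive: τ₁ = +(42.0)(0.416) = +17.47 N·m; τ₂ = +(54.0)(0.169) = +9.126 N·m.
Net torque τ = 26.60 N·m.
α = τ/I = 26.60/2.198 = 12.10 rad/s².

α ≈ 12.1 rad/s², anticlockwise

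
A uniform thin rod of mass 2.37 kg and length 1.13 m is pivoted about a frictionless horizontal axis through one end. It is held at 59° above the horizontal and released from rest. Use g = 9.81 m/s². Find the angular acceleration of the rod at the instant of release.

About the pivot, I = (1/3)ML² = (1/3)(2.37)(1.13)² = 1.009 kg·m².
The weight acts at the center, a distance L/2 = 0.5650 m from the pivot; τ = Mg(L/2) cos 59° = 6.766 N·m.
α = τ/I = 6.766/1.009 = 6.707 rad/s².

α ≈ 6.71 rad/s²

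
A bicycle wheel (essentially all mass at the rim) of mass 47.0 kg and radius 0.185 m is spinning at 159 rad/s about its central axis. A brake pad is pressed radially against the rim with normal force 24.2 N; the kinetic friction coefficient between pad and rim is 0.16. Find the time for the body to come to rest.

I = MR² = (47.0)(0.185)² = 1.609 kg·m².
Friction force f = μN = (0.16)(24.2) = 3.872 N at the rim; torque magnitude τ = fR = 0.7163 N·m, opposing ω.
|α| = τ/I = 0.7163/1.609 = 0.4453 rad/s² (deceleration).
0 = ω₀ − |α|t ⇒ t = ω₀/|α| = 159/0.4453 = 357.1 s.

t ≈ 357 s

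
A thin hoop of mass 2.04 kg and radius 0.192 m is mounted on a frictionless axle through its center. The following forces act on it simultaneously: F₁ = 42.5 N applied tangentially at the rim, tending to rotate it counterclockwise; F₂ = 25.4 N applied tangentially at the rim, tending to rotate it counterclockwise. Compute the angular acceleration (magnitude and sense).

I = MR² = (2.04)(0.192)² = 0.07520 kg·m².
Taking counterclockwise as positive: τ₁ = +(42.5)(0.192) = +8.160 N·m; τ₂ = +(25.4)(0.192) = +4.877 N·m.
Net torque τ = 13.04 N·m.
α = τ/I = 13.04/0.07520 = 173.4 rad/s².

α ≈ 173 rad/s², counterclockwise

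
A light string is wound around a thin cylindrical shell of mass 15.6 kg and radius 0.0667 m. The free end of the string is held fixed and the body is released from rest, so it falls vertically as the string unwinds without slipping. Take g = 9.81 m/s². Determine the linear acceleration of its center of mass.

a ≈ 4.91 m/s²

Translation: Mg − T = Ma. Rotation about the center: TR = Iα with I = MR².
With a = αR: T = (I/R²)a = M a, so Mg = (1 + 1.000)Ma.
a = g/(1 + 1.000) = 9.81/2.000 = 4.905 m/s².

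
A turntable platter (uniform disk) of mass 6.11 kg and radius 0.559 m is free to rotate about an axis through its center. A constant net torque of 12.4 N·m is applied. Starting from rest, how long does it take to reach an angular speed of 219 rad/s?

I = ½MR² = (1/2)(6.11)(0.559)² = 0.9546 kg·m².
α = τ/I = 12.4/0.9546 = 12.99 rad/s².
ω = αt ⇒ t = ω/α = 219/12.99 = 16.86 s.

t ≈ 16.9 s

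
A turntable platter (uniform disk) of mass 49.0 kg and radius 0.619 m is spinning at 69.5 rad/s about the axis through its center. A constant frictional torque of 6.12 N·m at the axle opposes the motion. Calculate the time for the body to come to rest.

t ≈ 107 s

I = ½MR² = (1/2)(49.0)(0.619)² = 9.387 kg·m².
The net torque has magnitude 6.12 N·m, opposing ω.
|α| = τ/I = 6.120/9.387 = 0.6519 rad/s² (deceleration).
0 = ω₀ − |α|t ⇒ t = ω₀/|α| = 69.5/0.6519 = 106.6 s.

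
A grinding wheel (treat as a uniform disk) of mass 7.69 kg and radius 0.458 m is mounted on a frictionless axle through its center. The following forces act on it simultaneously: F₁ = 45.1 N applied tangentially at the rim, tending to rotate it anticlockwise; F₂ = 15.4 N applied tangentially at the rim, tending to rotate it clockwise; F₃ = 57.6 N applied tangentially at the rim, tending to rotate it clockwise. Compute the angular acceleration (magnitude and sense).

α ≈ 15.8 rad/s², clockwise

I = ½MR² = (1/2)(7.69)(0.458)² = 0.8065 kg·m².
Taking anticlockwise as positive: τ₁ = +(45.1)(0.458) = +20.66 N·m; τ₂ = −(15.4)(0.458) = −7.053 N·m; τ₃ = −(57.6)(0.458) = −26.38 N·m.
Net torque τ = -12.78 N·m.
α = τ/I = -12.78/0.8065 = -15.84 rad/s².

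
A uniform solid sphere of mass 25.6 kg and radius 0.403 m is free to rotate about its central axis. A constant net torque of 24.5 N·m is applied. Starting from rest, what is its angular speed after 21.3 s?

I = (2/5)MR² = (2/5)(25.6)(0.403)² = 1.663 kg·m².
α = τ/I = 24.5/1.663 = 14.73 rad/s².
ω = ω₀ + αt = 0 + (14.73)(21.3) = 313.8 rad/s.

ω ≈ 314 rad/s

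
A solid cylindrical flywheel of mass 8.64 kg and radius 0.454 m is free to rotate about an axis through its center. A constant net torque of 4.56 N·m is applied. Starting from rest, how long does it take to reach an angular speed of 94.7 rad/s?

t ≈ 18.5 s

I = ½MR² = (1/2)(8.64)(0.454)² = 0.8904 kg·m².
α = τ/I = 4.56/0.8904 = 5.121 rad/s².
ω = αt ⇒ t = ω/α = 94.7/5.121 = 18.49 s.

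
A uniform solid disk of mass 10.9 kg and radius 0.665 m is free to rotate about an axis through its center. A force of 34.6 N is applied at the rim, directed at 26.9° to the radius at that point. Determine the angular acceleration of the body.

I = ½MR² = (1/2)(10.9)(0.665)² = 2.410 kg·m².
Only the tangential component produces torque: τ = F R sinθ = (34.6)(0.665) sin 26.9° = 10.41 N·m.
Newton's second law for rotation, τ = Iα, gives α = τ/I = 10.41/2.410 = 4.319 rad/s².

α ≈ 4.32 rad/s²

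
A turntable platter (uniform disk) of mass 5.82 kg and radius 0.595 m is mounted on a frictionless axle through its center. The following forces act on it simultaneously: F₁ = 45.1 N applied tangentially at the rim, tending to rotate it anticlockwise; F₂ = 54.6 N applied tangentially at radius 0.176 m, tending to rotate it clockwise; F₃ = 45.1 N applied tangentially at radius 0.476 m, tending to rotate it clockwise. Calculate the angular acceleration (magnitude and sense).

I = ½MR² = (1/2)(5.82)(0.595)² = 1.030 kg·m².
Taking anticlockwise as positive: τ₁ = +(45.1)(0.595) = +26.83 N·m; τ₂ = −(54.6)(0.176) = −9.610 N·m; τ₃ = −(45.1)(0.476) = −21.47 N·m.
Net torque τ = -4.243 N·m.
α = τ/I = -4.243/1.030 = -4.118 rad/s².

α ≈ 4.12 rad/s², clockwise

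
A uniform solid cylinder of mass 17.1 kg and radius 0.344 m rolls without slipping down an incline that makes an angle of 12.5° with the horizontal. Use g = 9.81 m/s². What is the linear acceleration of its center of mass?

Translation along the incline: Mg sinθ − f = Ma.
Rotation about the center: fR = Iα with I = ½MR². No-slip gives a = αR, so f = (I/R²)a = (1/2)M a.
Substituting: Mg sinθ = (1 + 0.5000)Ma, so a = g sinθ/(1 + 0.5000) = (9.81) sin 12.5° / 1.500 = 1.416 m/s².

a ≈ 1.42 m/s²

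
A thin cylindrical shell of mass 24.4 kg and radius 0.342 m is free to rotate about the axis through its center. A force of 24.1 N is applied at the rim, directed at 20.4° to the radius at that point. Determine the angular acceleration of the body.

α ≈ 1.01 rad/s²

I = MR² = (24.4)(0.342)² = 2.854 kg·m².
Only the tangential component produces torque: τ = F R sinθ = (24.1)(0.342) sin 20.4° = 2.873 N·m.
From τ = Iα: α = 2.873/2.854 = 1.007 rad/s².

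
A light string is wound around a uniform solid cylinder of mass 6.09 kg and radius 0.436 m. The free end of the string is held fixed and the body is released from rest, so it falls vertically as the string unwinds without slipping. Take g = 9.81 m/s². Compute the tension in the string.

T ≈ 19.9 N

Translation: Mg − T = Ma. Rotation about the center: TR = Iα with I = ½MR².
With a = αR: T = (I/R²)a = (1/2)M a, so Mg = (1 + 0.5000)Ma.
a = g/(1 + 0.5000) = 9.81/1.500 = 6.540 m/s².
T = 0.5000·M·a = (0.5000)(6.09)(6.540) = 19.91 N.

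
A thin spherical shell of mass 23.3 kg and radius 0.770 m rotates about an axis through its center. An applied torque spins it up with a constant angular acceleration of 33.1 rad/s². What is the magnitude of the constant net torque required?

I = (2/3)MR² = (2/3)(23.3)(0.770)² = 9.210 kg·m².
τ = Iα = (9.210)(33.10) = 304.8 N·m.

τ ≈ 305 N·m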